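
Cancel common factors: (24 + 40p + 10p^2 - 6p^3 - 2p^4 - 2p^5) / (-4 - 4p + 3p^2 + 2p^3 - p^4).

(12 + 2p + 2p^2)/(-2 + p)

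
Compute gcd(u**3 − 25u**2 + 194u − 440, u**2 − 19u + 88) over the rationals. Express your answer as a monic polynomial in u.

u − 11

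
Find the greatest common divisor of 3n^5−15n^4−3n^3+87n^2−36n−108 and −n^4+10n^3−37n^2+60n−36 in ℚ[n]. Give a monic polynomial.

n^3−8n^2+21n−18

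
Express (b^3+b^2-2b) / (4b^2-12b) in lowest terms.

(b^2+b-2)/(4b-12)

By polynomial division,
  b^3+b^2-2b = ((1/4)b+1)(4b^2-12b) + (10b)
  4b^2-12b = ((2/5)b-6/5)(10b) + (0)
Last nonzero remainder: 10b. Dividing through by 10 gives the monic gcd b.
Cancel b from numerator and denominator to get the reduced form.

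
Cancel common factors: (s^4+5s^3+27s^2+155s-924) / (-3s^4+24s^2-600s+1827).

Euclidean algorithm in ℚ[s]:
  s^4+5s^3+27s^2+155s-924 = (-1/3)(-3s^4+24s^2-600s+1827) + (5s^3+35s^2-45s-315)
  -3s^4+24s^2-600s+1827 = (-(3/5)s+21/5)(5s^3+35s^2-45s-315) + (-150s^2-600s+3150)
  5s^3+35s^2-45s-315 = (-(1/30)s-1/10)(-150s^2-600s+3150) + (0)
Last nonzero remainder: -150s^2-600s+3150. Dividing through by -150 gives the monic gcd s^2+4s-21.
Cancel s^2+4s-21 from numerator and denominator to get the reduced form.

(-s^2-s-44)/(3s^2-12s+87)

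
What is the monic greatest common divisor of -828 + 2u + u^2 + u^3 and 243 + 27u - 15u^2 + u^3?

-9 + u

Repeated division with remainder:
  u^3 + u^2 + 2u - 828 = (u^3 - 15u^2 + 27u + 243) + (16u^2 - 25u - 1071)
  u^3 - 15u^2 + 27u + 243 = ((1/16)u - 215/256)(16u^2 - 25u - 1071) + ((18673/256)u - 168057/256)
  16u^2 - 25u - 1071 = ((4096/18673)u + 30464/18673)((18673/256)u - 168057/256) + (0)
Last nonzero remainder: (18673/256)u - 168057/256. Dividing through by 18673/256 gives the monic gcd u - 9.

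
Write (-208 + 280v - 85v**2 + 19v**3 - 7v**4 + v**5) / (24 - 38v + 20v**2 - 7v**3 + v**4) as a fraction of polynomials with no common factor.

Apply the Euclidean algorithm:
  v**5 - 7v**4 + 19v**3 - 85v**2 + 280v - 208 = (v)(v**4 - 7v**3 + 20v**2 - 38v + 24) + (-v**3 - 47v**2 + 256v - 208)
  v**4 - 7v**3 + 20v**2 - 38v + 24 = (-v + 54)(-v**3 - 47v**2 + 256v - 208) + (2814v**2 - 14070v + 11256)
  -v**3 - 47v**2 + 256v - 208 = (-(1/2814)v - 26/1407)(2814v**2 - 14070v + 11256) + (0)
Last nonzero remainder: 2814v**2 - 14070v + 11256. Dividing through by 2814 gives the monic gcd v**2 - 5v + 4.
Cancel v**2 - 5v + 4 from numerator and denominator to get the reduced form.

(-52 + 5v - 2v**2 + v**3)/(6 - 2v + v**2)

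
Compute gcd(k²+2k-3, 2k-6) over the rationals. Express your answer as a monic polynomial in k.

Euclidean algorithm in ℚ[k]:
  k²+2k-3 = ((1/2)k+5/2)(2k-6) + (12)
  2k-6 = ((1/6)k-1/2)(12) + (0)
The last nonzero remainder is the constant 12, so the polynomials are coprime and gcd = 1.

1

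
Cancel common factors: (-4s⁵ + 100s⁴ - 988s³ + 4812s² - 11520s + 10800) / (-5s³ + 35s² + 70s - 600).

(4s³ - 56s² + 252s - 360)/(5s + 20)

Repeated division with remainder:
  -4s⁵ + 100s⁴ - 988s³ + 4812s² - 11520s + 10800 = ((4/5)s² - (72/5)s + 108)(-5s³ + 35s² + 70s - 600) + (2520s² - 27720s + 75600)
  -5s³ + 35s² + 70s - 600 = (-(1/504)s - 1/126)(2520s² - 27720s + 75600) + (0)
Last nonzero remainder: 2520s² - 27720s + 75600. Dividing through by 2520 gives the monic gcd s² - 11s + 30.
Cancel s² - 11s + 30 from numerator and denominator to get the reduced form.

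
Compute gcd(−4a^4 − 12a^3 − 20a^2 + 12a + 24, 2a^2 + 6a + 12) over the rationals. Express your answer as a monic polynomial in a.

a^2 + 3a + 6

By polynomial division,
  −4a^4 − 12a^3 − 20a^2 + 12a + 24 = (−2a^2 + 2)(2a^2 + 6a + 12) + (0)
Last nonzero remainder: 2a^2 + 6a + 12. Dividing through by 2 gives the monic gcd a^2 + 3a + 6.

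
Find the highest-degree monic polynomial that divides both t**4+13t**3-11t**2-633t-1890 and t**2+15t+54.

Euclidean algorithm in ℚ[t]:
  t**4+13t**3-11t**2-633t-1890 = (t**2-2t-35)(t**2+15t+54) + (0)
The last nonzero remainder t**2+15t+54 is already monic.

t**2+15t+54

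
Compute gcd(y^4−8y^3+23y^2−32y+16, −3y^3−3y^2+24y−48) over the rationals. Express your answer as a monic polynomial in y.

Repeated division with remainder:
  y^4−8y^3+23y^2−32y+16 = (−(1/3)y+3)(−3y^3−3y^2+24y−48) + (40y^2−120y+160)
  −3y^3−3y^2+24y−48 = (−(3/40)y−3/10)(40y^2−120y+160) + (0)
Last nonzero remainder: 40y^2−120y+160. Dividing through by 40 gives the monic gcd y^2−3y+4.

y^2−3y+4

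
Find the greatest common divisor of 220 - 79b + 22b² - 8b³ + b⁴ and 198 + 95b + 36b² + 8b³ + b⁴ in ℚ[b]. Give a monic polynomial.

By polynomial division,
  b⁴ - 8b³ + 22b² - 79b + 220 = (b⁴ + 8b³ + 36b² + 95b + 198) + (-16b³ - 14b² - 174b + 22)
  b⁴ + 8b³ + 36b² + 95b + 198 = (-(1/16)b - 57/128)(-16b³ - 14b² - 174b + 22) + ((1209/64)b² + (1209/64)b + 13299/64)
  -16b³ - 14b² - 174b + 22 = (-(1024/1209)b + 128/1209)((1209/64)b² + (1209/64)b + 13299/64) + (0)
Last nonzero remainder: (1209/64)b² + (1209/64)b + 13299/64. Dividing through by 1209/64 gives the monic gcd b² + b + 11.

11 + b + b²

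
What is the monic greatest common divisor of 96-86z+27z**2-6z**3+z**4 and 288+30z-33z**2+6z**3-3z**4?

Apply the Euclidean algorithm:
  z**4-6z**3+27z**2-86z+96 = (-1/3)(-3z**4+6z**3-33z**2+30z+288) + (-4z**3+16z**2-76z+192)
  -3z**4+6z**3-33z**2+30z+288 = ((3/4)z+3/2)(-4z**3+16z**2-76z+192) + (0)
Last nonzero remainder: -4z**3+16z**2-76z+192. Dividing through by -4 gives the monic gcd z**3-4z**2+19z-48.

-48+19z-4z**2+z**3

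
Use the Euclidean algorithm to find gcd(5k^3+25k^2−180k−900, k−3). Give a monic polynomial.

Repeated division with remainder:
  5k^3+25k^2−180k−900 = (5k^2+40k−60)(k−3) + (−1080)
  k−3 = (−(1/1080)k+1/360)(−1080) + (0)
The last nonzero remainder is the constant −1080, so the polynomials are coprime and gcd = 1.

1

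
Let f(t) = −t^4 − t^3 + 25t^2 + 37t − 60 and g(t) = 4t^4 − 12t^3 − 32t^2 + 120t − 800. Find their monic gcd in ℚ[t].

t^2 − t − 20

Repeated division with remainder:
  −t^4 − t^3 + 25t^2 + 37t − 60 = (−1/4)(4t^4 − 12t^3 − 32t^2 + 120t − 800) + (−4t^3 + 17t^2 + 67t − 260)
  4t^4 − 12t^3 − 32t^2 + 120t − 800 = (−t − 5/4)(−4t^3 + 17t^2 + 67t − 260) + ((225/4)t^2 − (225/4)t − 1125)
  −4t^3 + 17t^2 + 67t − 260 = (−(16/225)t + 52/225)((225/4)t^2 − (225/4)t − 1125) + (0)
Last nonzero remainder: (225/4)t^2 − (225/4)t − 1125. Dividing through by 225/4 gives the monic gcd t^2 − t − 20.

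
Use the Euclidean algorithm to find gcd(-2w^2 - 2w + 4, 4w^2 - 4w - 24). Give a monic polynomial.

Euclidean algorithm in ℚ[w]:
  -2w^2 - 2w + 4 = (-1/2)(4w^2 - 4w - 24) + (-4w - 8)
  4w^2 - 4w - 24 = (-w + 3)(-4w - 8) + (0)
Last nonzero remainder: -4w - 8. Dividing through by -4 gives the monic gcd w + 2.

w + 2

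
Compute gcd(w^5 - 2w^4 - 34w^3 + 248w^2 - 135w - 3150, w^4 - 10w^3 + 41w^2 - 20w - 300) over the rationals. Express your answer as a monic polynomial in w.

w^3 - 12w^2 + 65w - 150

By polynomial division,
  w^5 - 2w^4 - 34w^3 + 248w^2 - 135w - 3150 = (w + 8)(w^4 - 10w^3 + 41w^2 - 20w - 300) + (5w^3 - 60w^2 + 325w - 750)
  w^4 - 10w^3 + 41w^2 - 20w - 300 = ((1/5)w + 2/5)(5w^3 - 60w^2 + 325w - 750) + (0)
Last nonzero remainder: 5w^3 - 60w^2 + 325w - 750. Dividing through by 5 gives the monic gcd w^3 - 12w^2 + 65w - 150.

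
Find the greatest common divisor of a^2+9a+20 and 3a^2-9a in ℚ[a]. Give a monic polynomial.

Repeated division with remainder:
  a^2+9a+20 = (1/3)(3a^2-9a) + (12a+20)
  3a^2-9a = ((1/4)a-7/6)(12a+20) + (70/3)
  12a+20 = ((18/35)a+6/7)(70/3) + (0)
The last nonzero remainder is the constant 70/3, so the polynomials are coprime and gcd = 1.

1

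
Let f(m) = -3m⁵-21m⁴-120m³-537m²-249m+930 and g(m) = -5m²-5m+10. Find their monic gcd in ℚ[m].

Apply the Euclidean algorithm:
  -3m⁵-21m⁴-120m³-537m²-249m+930 = ((3/5)m³+(18/5)m²+(108/5)m+93)(-5m²-5m+10) + (0)
Last nonzero remainder: -5m²-5m+10. Dividing through by -5 gives the monic gcd m²+m-2.

m²+m-2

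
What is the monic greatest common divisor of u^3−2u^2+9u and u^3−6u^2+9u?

Euclidean algorithm in ℚ[u]:
  u^3−2u^2+9u = (u^3−6u^2+9u) + (4u^2)
  u^3−6u^2+9u = ((1/4)u−3/2)(4u^2) + (9u)
  4u^2 = ((4/9)u)(9u) + (0)
Last nonzero remainder: 9u. Dividing through by 9 gives the monic gcd u.

u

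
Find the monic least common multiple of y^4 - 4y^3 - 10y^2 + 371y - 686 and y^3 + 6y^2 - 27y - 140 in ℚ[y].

y^6 - 5y^5 - 26y^4 + 461y^3 - 857y^2 - 6734y + 13720

By polynomial division,
  y^4 - 4y^3 - 10y^2 + 371y - 686 = (y - 10)(y^3 + 6y^2 - 27y - 140) + (77y^2 + 241y - 2086)
  y^3 + 6y^2 - 27y - 140 = ((1/77)y + 221/5929)(77y^2 + 241y - 2086) + (-(52722/5929)y - 52722/847)
  77y^2 + 241y - 2086 = (-(456533/52722)y + 883421/26361)(-(52722/5929)y - 52722/847) + (0)
Last nonzero remainder: -(52722/5929)y - 52722/847. Dividing through by -52722/5929 gives the monic gcd y + 7.
Then lcm(f, g) = f·g / gcd(f, g); expanding and making the result monic gives the answer.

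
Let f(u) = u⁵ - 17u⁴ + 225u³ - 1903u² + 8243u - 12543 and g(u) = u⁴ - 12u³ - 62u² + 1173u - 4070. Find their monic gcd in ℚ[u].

u² - 11u + 37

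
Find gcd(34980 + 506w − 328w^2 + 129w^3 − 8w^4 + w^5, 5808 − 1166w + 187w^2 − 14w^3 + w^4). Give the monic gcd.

By polynomial division,
  w^5 − 8w^4 + 129w^3 − 328w^2 + 506w + 34980 = (w + 6)(w^4 − 14w^3 + 187w^2 − 1166w + 5808) + (26w^3 − 284w^2 + 1694w + 132)
  w^4 − 14w^3 + 187w^2 − 1166w + 5808 = ((1/26)w − 20/169)(26w^3 − 284w^2 + 1694w + 132) + ((14912/169)w^2 − (164032/169)w + 984192/169)
  26w^3 − 284w^2 + 1694w + 132 = ((2197/7456)w + 169/7456)((14912/169)w^2 − (164032/169)w + 984192/169) + (0)
Last nonzero remainder: (14912/169)w^2 − (164032/169)w + 984192/169. Dividing through by 14912/169 gives the monic gcd w^2 − 11w + 66.

66 − 11w + w^2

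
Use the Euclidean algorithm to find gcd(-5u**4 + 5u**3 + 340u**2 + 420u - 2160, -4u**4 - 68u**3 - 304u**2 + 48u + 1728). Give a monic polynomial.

u**3 + 8u**2 + 4u - 48

Apply the Euclidean algorithm:
  -5u**4 + 5u**3 + 340u**2 + 420u - 2160 = (5/4)(-4u**4 - 68u**3 - 304u**2 + 48u + 1728) + (90u**3 + 720u**2 + 360u - 4320)
  -4u**4 - 68u**3 - 304u**2 + 48u + 1728 = (-(2/45)u - 2/5)(90u**3 + 720u**2 + 360u - 4320) + (0)
Last nonzero remainder: 90u**3 + 720u**2 + 360u - 4320. Dividing through by 90 gives the monic gcd u**3 + 8u**2 + 4u - 48.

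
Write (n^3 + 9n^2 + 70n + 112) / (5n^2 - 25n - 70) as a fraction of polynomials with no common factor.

(n^2 + 7n + 56)/(5n - 35)

Repeated division with remainder:
  n^3 + 9n^2 + 70n + 112 = ((1/5)n + 14/5)(5n^2 - 25n - 70) + (154n + 308)
  5n^2 - 25n - 70 = ((5/154)n - 5/22)(154n + 308) + (0)
Last nonzero remainder: 154n + 308. Dividing through by 154 gives the monic gcd n + 2.
Cancel n + 2 from numerator and denominator to get the reduced form.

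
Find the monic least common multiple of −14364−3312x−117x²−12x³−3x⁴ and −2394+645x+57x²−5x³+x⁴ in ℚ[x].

Apply the Euclidean algorithm:
  −3x⁴−12x³−117x²−3312x−14364 = (−3)(x⁴−5x³+57x²+645x−2394) + (−27x³+54x²−1377x−21546)
  x⁴−5x³+57x²+645x−2394 = (−(1/27)x+1/9)(−27x³+54x²−1377x−21546) + (0)
Last nonzero remainder: −27x³+54x²−1377x−21546. Dividing through by −27 gives the monic gcd x³−2x²+51x+798.
Then lcm(f, g) = f·g / gcd(f, g); expanding and making the result monic gives the answer.

−14364+1476x+987x²+27x³+x⁴+x⁵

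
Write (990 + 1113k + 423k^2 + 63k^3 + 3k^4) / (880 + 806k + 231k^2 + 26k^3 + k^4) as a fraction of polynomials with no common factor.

(9 + 3k)/(8 + k)

Repeated division with remainder:
  3k^4 + 63k^3 + 423k^2 + 1113k + 990 = (3)(k^4 + 26k^3 + 231k^2 + 806k + 880) + (-15k^3 - 270k^2 - 1305k - 1650)
  k^4 + 26k^3 + 231k^2 + 806k + 880 = (-(1/15)k - 8/15)(-15k^3 - 270k^2 - 1305k - 1650) + (0)
Last nonzero remainder: -15k^3 - 270k^2 - 1305k - 1650. Dividing through by -15 gives the monic gcd k^3 + 18k^2 + 87k + 110.
Cancel k^3 + 18k^2 + 87k + 110 from numerator and denominator to get the reduced form.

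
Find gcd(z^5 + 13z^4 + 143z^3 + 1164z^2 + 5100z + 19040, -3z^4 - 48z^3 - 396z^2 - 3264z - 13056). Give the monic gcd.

z^3 + 8z^2 + 68z + 544

By polynomial division,
  z^5 + 13z^4 + 143z^3 + 1164z^2 + 5100z + 19040 = (-(1/3)z + 1)(-3z^4 - 48z^3 - 396z^2 - 3264z - 13056) + (59z^3 + 472z^2 + 4012z + 32096)
  -3z^4 - 48z^3 - 396z^2 - 3264z - 13056 = (-(3/59)z - 24/59)(59z^3 + 472z^2 + 4012z + 32096) + (0)
Last nonzero remainder: 59z^3 + 472z^2 + 4012z + 32096. Dividing through by 59 gives the monic gcd z^3 + 8z^2 + 68z + 544.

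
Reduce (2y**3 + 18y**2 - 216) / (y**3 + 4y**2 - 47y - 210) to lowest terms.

(2y**2 + 6y - 36)/(y**2 - 2y - 35)

Apply the Euclidean algorithm:
  2y**3 + 18y**2 - 216 = (2)(y**3 + 4y**2 - 47y - 210) + (10y**2 + 94y + 204)
  y**3 + 4y**2 - 47y - 210 = ((1/10)y - 27/50)(10y**2 + 94y + 204) + (-(416/25)y - 2496/25)
  10y**2 + 94y + 204 = (-(125/208)y - 425/208)(-(416/25)y - 2496/25) + (0)
Last nonzero remainder: -(416/25)y - 2496/25. Dividing through by -416/25 gives the monic gcd y + 6.
Cancel y + 6 from numerator and denominator to get the reduced form.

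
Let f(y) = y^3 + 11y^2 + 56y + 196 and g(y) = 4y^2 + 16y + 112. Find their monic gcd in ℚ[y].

y^2 + 4y + 28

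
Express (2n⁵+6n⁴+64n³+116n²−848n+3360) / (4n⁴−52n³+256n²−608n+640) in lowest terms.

Euclidean algorithm in ℚ[n]:
  2n⁵+6n⁴+64n³+116n²−848n+3360 = ((1/2)n+8)(4n⁴−52n³+256n²−608n+640) + (352n³−1628n²+3696n−1760)
  4n⁴−52n³+256n²−608n+640 = ((1/88)n−67/704)(352n³−1628n²+3696n−1760) + ((945/16)n²−(945/4)n+945/2)
  352n³−1628n²+3696n−1760 = ((5632/945)n−704/189)((945/16)n²−(945/4)n+945/2) + (0)
Last nonzero remainder: (945/16)n²−(945/4)n+945/2. Dividing through by 945/16 gives the monic gcd n²−4n+8.
Cancel n²−4n+8 from numerator and denominator to get the reduced form.

(n³+7n²+52n+210)/(2n²−18n+40)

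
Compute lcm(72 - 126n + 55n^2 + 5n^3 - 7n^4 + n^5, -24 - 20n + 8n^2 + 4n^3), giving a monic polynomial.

Repeated division with remainder:
  n^5 - 7n^4 + 5n^3 + 55n^2 - 126n + 72 = ((1/4)n^2 - (9/4)n + 7)(4n^3 + 8n^2 - 20n - 24) + (-40n^2 - 40n + 240)
  4n^3 + 8n^2 - 20n - 24 = (-(1/10)n - 1/10)(-40n^2 - 40n + 240) + (0)
Last nonzero remainder: -40n^2 - 40n + 240. Dividing through by -40 gives the monic gcd n^2 + n - 6.
Then lcm(f, g) = f·g / gcd(f, g); expanding and making the result monic gives the answer.

72 - 54n - 71n^2 + 60n^3 - 2n^4 - 6n^5 + n^6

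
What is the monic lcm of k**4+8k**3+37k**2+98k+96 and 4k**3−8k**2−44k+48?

k**6+3k**5+k**4−55k**3−246k**2−88k+384

Euclidean algorithm in ℚ[k]:
  k**4+8k**3+37k**2+98k+96 = ((1/4)k+5/2)(4k**3−8k**2−44k+48) + (68k**2+196k−24)
  4k**3−8k**2−44k+48 = ((1/17)k−83/289)(68k**2+196k−24) + ((3960/289)k+11880/289)
  68k**2+196k−24 = ((4913/990)k−289/495)((3960/289)k+11880/289) + (0)
Last nonzero remainder: (3960/289)k+11880/289. Dividing through by 3960/289 gives the monic gcd k+3.
Then lcm(f, g) = f·g / gcd(f, g); expanding and making the result monic gives the answer.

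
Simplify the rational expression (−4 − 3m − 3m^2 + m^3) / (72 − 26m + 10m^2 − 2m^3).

(−1 − m − m^2)/(18 − 2m + 2m^2)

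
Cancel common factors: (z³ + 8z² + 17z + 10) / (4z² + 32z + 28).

Euclidean algorithm in ℚ[z]:
  z³ + 8z² + 17z + 10 = ((1/4)z)(4z² + 32z + 28) + (10z + 10)
  4z² + 32z + 28 = ((2/5)z + 14/5)(10z + 10) + (0)
Last nonzero remainder: 10z + 10. Dividing through by 10 gives the monic gcd z + 1.
Cancel z + 1 from numerator and denominator to get the reduced form.

(z² + 7z + 10)/(4z + 28)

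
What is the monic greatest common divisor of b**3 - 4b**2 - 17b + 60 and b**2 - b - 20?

Euclidean algorithm in ℚ[b]:
  b**3 - 4b**2 - 17b + 60 = (b - 3)(b**2 - b - 20) + (0)
The last nonzero remainder b**2 - b - 20 is already monic.

b**2 - b - 20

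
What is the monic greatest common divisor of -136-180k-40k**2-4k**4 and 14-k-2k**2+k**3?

2+k

By polynomial division,
  -4k**4-40k**2-180k-136 = (-4k-8)(k**3-2k**2-k+14) + (-60k**2-132k-24)
  k**3-2k**2-k+14 = (-(1/60)k+7/100)(-60k**2-132k-24) + ((196/25)k+392/25)
  -60k**2-132k-24 = (-(375/49)k-75/49)((196/25)k+392/25) + (0)
Last nonzero remainder: (196/25)k+392/25. Dividing through by 196/25 gives the monic gcd k+2.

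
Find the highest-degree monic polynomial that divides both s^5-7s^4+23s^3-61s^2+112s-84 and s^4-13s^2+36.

By polynomial division,
  s^5-7s^4+23s^3-61s^2+112s-84 = (s-7)(s^4-13s^2+36) + (36s^3-152s^2+76s+168)
  s^4-13s^2+36 = ((1/36)s+19/162)(36s^3-152s^2+76s+168) + ((220/81)s^2-(1100/81)s+440/27)
  36s^3-152s^2+76s+168 = ((729/55)s+567/55)((220/81)s^2-(1100/81)s+440/27) + (0)
Last nonzero remainder: (220/81)s^2-(1100/81)s+440/27. Dividing through by 220/81 gives the monic gcd s^2-5s+6.

s^2-5s+6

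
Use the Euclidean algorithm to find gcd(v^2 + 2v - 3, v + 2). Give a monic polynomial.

1

Apply the Euclidean algorithm:
  v^2 + 2v - 3 = (v)(v + 2) + (-3)
  v + 2 = (-(1/3)v - 2/3)(-3) + (0)
The last nonzero remainder is the constant -3, so the polynomials are coprime and gcd = 1.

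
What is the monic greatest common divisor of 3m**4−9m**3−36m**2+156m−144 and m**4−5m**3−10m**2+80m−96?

Euclidean algorithm in ℚ[m]:
  3m**4−9m**3−36m**2+156m−144 = (3)(m**4−5m**3−10m**2+80m−96) + (6m**3−6m**2−84m+144)
  m**4−5m**3−10m**2+80m−96 = ((1/6)m−2/3)(6m**3−6m**2−84m+144) + (0)
Last nonzero remainder: 6m**3−6m**2−84m+144. Dividing through by 6 gives the monic gcd m**3−m**2−14m+24.

m**3−m**2−14m+24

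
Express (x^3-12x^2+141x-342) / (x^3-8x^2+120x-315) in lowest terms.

(x^2-9x+114)/(x^2-5x+105)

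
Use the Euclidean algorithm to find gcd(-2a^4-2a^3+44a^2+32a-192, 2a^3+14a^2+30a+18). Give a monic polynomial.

a+3

Euclidean algorithm in ℚ[a]:
  -2a^4-2a^3+44a^2+32a-192 = (-a+6)(2a^3+14a^2+30a+18) + (-10a^2-130a-300)
  2a^3+14a^2+30a+18 = (-(1/5)a+6/5)(-10a^2-130a-300) + (126a+378)
  -10a^2-130a-300 = (-(5/63)a-50/63)(126a+378) + (0)
Last nonzero remainder: 126a+378. Dividing through by 126 gives the monic gcd a+3.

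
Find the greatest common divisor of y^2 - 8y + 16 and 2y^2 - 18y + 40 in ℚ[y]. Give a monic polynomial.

Repeated division with remainder:
  y^2 - 8y + 16 = (1/2)(2y^2 - 18y + 40) + (y - 4)
  2y^2 - 18y + 40 = (2y - 10)(y - 4) + (0)
The last nonzero remainder y - 4 is already monic.

y - 4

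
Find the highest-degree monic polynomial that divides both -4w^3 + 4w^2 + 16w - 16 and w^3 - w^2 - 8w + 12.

w - 2

Repeated division with remainder:
  -4w^3 + 4w^2 + 16w - 16 = (-4)(w^3 - w^2 - 8w + 12) + (-16w + 32)
  w^3 - w^2 - 8w + 12 = (-(1/16)w^2 - (1/16)w + 3/8)(-16w + 32) + (0)
Last nonzero remainder: -16w + 32. Dividing through by -16 gives the monic gcd w - 2.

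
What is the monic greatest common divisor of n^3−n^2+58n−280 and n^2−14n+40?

Euclidean algorithm in ℚ[n]:
  n^3−n^2+58n−280 = (n+13)(n^2−14n+40) + (200n−800)
  n^2−14n+40 = ((1/200)n−1/20)(200n−800) + (0)
Last nonzero remainder: 200n−800. Dividing through by 200 gives the monic gcd n−4.

n−4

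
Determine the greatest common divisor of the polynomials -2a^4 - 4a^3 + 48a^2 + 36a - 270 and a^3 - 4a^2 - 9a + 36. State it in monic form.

a^2 - 9

Apply the Euclidean algorithm:
  -2a^4 - 4a^3 + 48a^2 + 36a - 270 = (-2a - 12)(a^3 - 4a^2 - 9a + 36) + (-18a^2 + 162)
  a^3 - 4a^2 - 9a + 36 = (-(1/18)a + 2/9)(-18a^2 + 162) + (0)
Last nonzero remainder: -18a^2 + 162. Dividing through by -18 gives the monic gcd a^2 - 9.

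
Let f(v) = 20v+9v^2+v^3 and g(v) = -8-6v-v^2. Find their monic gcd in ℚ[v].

Euclidean algorithm in ℚ[v]:
  v^3+9v^2+20v = (-v-3)(-v^2-6v-8) + (-6v-24)
  -v^2-6v-8 = ((1/6)v+1/3)(-6v-24) + (0)
Last nonzero remainder: -6v-24. Dividing through by -6 gives the monic gcd v+4.

4+v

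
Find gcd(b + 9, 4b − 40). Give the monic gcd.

1

Repeated division with remainder:
  b + 9 = (1/4)(4b − 40) + (19)
  4b − 40 = ((4/19)b − 40/19)(19) + (0)
The last nonzero remainder is the constant 19, so the polynomials are coprime and gcd = 1.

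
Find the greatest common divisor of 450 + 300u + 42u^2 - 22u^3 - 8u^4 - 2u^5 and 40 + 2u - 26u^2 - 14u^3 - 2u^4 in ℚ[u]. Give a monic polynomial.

5 + 4u + u^2

Apply the Euclidean algorithm:
  -2u^5 - 8u^4 - 22u^3 + 42u^2 + 300u + 450 = (u - 3)(-2u^4 - 14u^3 - 26u^2 + 2u + 40) + (-38u^3 - 38u^2 + 266u + 570)
  -2u^4 - 14u^3 - 26u^2 + 2u + 40 = ((1/19)u + 6/19)(-38u^3 - 38u^2 + 266u + 570) + (-28u^2 - 112u - 140)
  -38u^3 - 38u^2 + 266u + 570 = ((19/14)u - 57/14)(-28u^2 - 112u - 140) + (0)
Last nonzero remainder: -28u^2 - 112u - 140. Dividing through by -28 gives the monic gcd u^2 + 4u + 5.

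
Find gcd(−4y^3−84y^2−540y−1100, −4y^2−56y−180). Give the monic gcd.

Repeated division with remainder:
  −4y^3−84y^2−540y−1100 = (y+7)(−4y^2−56y−180) + (32y+160)
  −4y^2−56y−180 = (−(1/8)y−9/8)(32y+160) + (0)
Last nonzero remainder: 32y+160. Dividing through by 32 gives the monic gcd y+5.

y+5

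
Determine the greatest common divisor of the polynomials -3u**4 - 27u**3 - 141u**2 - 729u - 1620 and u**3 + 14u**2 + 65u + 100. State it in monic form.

Apply the Euclidean algorithm:
  -3u**4 - 27u**3 - 141u**2 - 729u - 1620 = (-3u + 15)(u**3 + 14u**2 + 65u + 100) + (-156u**2 - 1404u - 3120)
  u**3 + 14u**2 + 65u + 100 = (-(1/156)u - 5/156)(-156u**2 - 1404u - 3120) + (0)
Last nonzero remainder: -156u**2 - 1404u - 3120. Dividing through by -156 gives the monic gcd u**2 + 9u + 20.

u**2 + 9u + 20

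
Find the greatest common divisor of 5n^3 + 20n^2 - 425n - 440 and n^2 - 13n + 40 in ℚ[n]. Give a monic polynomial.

n - 8

Euclidean algorithm in ℚ[n]:
  5n^3 + 20n^2 - 425n - 440 = (5n + 85)(n^2 - 13n + 40) + (480n - 3840)
  n^2 - 13n + 40 = ((1/480)n - 1/96)(480n - 3840) + (0)
Last nonzero remainder: 480n - 3840. Dividing through by 480 gives the monic gcd n - 8.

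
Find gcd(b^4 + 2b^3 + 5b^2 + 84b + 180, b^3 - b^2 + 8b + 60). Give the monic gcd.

b^3 - b^2 + 8b + 60

Apply the Euclidean algorithm:
  b^4 + 2b^3 + 5b^2 + 84b + 180 = (b + 3)(b^3 - b^2 + 8b + 60) + (0)
The last nonzero remainder b^3 - b^2 + 8b + 60 is already monic.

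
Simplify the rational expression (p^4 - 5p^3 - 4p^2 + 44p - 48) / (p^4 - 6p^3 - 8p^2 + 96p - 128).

Euclidean algorithm in ℚ[p]:
  p^4 - 5p^3 - 4p^2 + 44p - 48 = (p^4 - 6p^3 - 8p^2 + 96p - 128) + (p^3 + 4p^2 - 52p + 80)
  p^4 - 6p^3 - 8p^2 + 96p - 128 = (p - 10)(p^3 + 4p^2 - 52p + 80) + (84p^2 - 504p + 672)
  p^3 + 4p^2 - 52p + 80 = ((1/84)p + 5/42)(84p^2 - 504p + 672) + (0)
Last nonzero remainder: 84p^2 - 504p + 672. Dividing through by 84 gives the monic gcd p^2 - 6p + 8.
Cancel p^2 - 6p + 8 from numerator and denominator to get the reduced form.

(p^2 + p - 6)/(p^2 - 16)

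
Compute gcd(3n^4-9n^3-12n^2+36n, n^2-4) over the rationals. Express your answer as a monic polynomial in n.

n^2-4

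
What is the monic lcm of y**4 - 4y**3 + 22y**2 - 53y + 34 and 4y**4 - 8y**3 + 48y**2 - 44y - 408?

By polynomial division,
  y**4 - 4y**3 + 22y**2 - 53y + 34 = (1/4)(4y**4 - 8y**3 + 48y**2 - 44y - 408) + (-2y**3 + 10y**2 - 42y + 136)
  4y**4 - 8y**3 + 48y**2 - 44y - 408 = (-2y - 6)(-2y**3 + 10y**2 - 42y + 136) + (24y**2 - 24y + 408)
  -2y**3 + 10y**2 - 42y + 136 = (-(1/12)y + 1/3)(24y**2 - 24y + 408) + (0)
Last nonzero remainder: 24y**2 - 24y + 408. Dividing through by 24 gives the monic gcd y**2 - y + 17.
Then lcm(f, g) = f·g / gcd(f, g); expanding and making the result monic gives the answer.

y**6 - 5y**5 + 20y**4 - 51y**3 - 45y**2 + 284y - 204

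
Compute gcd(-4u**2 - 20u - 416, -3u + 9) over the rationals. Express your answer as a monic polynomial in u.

1

Repeated division with remainder:
  -4u**2 - 20u - 416 = ((4/3)u + 32/3)(-3u + 9) + (-512)
  -3u + 9 = ((3/512)u - 9/512)(-512) + (0)
The last nonzero remainder is the constant -512, so the polynomials are coprime and gcd = 1.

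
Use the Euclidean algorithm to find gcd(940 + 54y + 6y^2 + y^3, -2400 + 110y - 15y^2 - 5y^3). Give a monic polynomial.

By polynomial division,
  y^3 + 6y^2 + 54y + 940 = (-1/5)(-5y^3 - 15y^2 + 110y - 2400) + (3y^2 + 76y + 460)
  -5y^3 - 15y^2 + 110y - 2400 = (-(5/3)y + 335/9)(3y^2 + 76y + 460) + (-(17570/9)y - 175700/9)
  3y^2 + 76y + 460 = (-(27/17570)y - 207/8785)(-(17570/9)y - 175700/9) + (0)
Last nonzero remainder: -(17570/9)y - 175700/9. Dividing through by -17570/9 gives the monic gcd y + 10.

10 + y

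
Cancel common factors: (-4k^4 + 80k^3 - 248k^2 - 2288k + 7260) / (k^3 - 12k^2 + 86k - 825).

Euclidean algorithm in ℚ[k]:
  -4k^4 + 80k^3 - 248k^2 - 2288k + 7260 = (-4k + 32)(k^3 - 12k^2 + 86k - 825) + (480k^2 - 8340k + 33660)
  k^3 - 12k^2 + 86k - 825 = ((1/480)k + 43/3840)(480k^2 - 8340k + 33660) + ((6993/64)k - 76923/64)
  480k^2 - 8340k + 33660 = ((10240/2331)k - 21760/777)((6993/64)k - 76923/64) + (0)
Last nonzero remainder: (6993/64)k - 76923/64. Dividing through by 6993/64 gives the monic gcd k - 11.
Cancel k - 11 from numerator and denominator to get the reduced form.

(-4k^3 + 36k^2 + 148k - 660)/(k^2 - k + 75)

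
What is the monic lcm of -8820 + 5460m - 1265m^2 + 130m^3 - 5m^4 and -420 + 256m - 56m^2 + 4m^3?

26460 - 28728m + 13203m^2 - 3253m^3 + 450m^4 - 33m^5 + m^6

Repeated division with remainder:
  -5m^4 + 130m^3 - 1265m^2 + 5460m - 8820 = (-(5/4)m + 15)(4m^3 - 56m^2 + 256m - 420) + (-105m^2 + 1095m - 2520)
  4m^3 - 56m^2 + 256m - 420 = (-(4/105)m + 20/147)(-105m^2 + 1095m - 2520) + ((540/49)m - 540/7)
  -105m^2 + 1095m - 2520 = (-(343/36)m + 98/3)((540/49)m - 540/7) + (0)
Last nonzero remainder: (540/49)m - 540/7. Dividing through by 540/49 gives the monic gcd m - 7.
Then lcm(f, g) = f·g / gcd(f, g); expanding and making the result monic gives the answer.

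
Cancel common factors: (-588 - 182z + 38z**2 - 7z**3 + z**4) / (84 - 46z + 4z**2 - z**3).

Euclidean algorithm in ℚ[z]:
  z**4 - 7z**3 + 38z**2 - 182z - 588 = (-z + 3)(-z**3 + 4z**2 - 46z + 84) + (-20z**2 + 40z - 840)
  -z**3 + 4z**2 - 46z + 84 = ((1/20)z - 1/10)(-20z**2 + 40z - 840) + (0)
Last nonzero remainder: -20z**2 + 40z - 840. Dividing through by -20 gives the monic gcd z**2 - 2z + 42.
Cancel z**2 - 2z + 42 from numerator and denominator to get the reduced form.

(14 + 5z - z**2)/(-2 + z)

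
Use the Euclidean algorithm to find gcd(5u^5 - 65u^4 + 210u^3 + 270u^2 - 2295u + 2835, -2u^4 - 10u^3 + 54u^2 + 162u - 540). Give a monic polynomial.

u^2 - 6u + 9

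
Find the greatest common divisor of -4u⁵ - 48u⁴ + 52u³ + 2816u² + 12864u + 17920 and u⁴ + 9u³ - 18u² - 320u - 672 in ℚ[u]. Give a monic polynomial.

Euclidean algorithm in ℚ[u]:
  -4u⁵ - 48u⁴ + 52u³ + 2816u² + 12864u + 17920 = (-4u - 12)(u⁴ + 9u³ - 18u² - 320u - 672) + (88u³ + 1320u² + 6336u + 9856)
  u⁴ + 9u³ - 18u² - 320u - 672 = ((1/88)u - 3/44)(88u³ + 1320u² + 6336u + 9856) + (0)
Last nonzero remainder: 88u³ + 1320u² + 6336u + 9856. Dividing through by 88 gives the monic gcd u³ + 15u² + 72u + 112.

u³ + 15u² + 72u + 112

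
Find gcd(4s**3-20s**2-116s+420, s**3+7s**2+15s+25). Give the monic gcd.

s+5

By polynomial division,
  4s**3-20s**2-116s+420 = (4)(s**3+7s**2+15s+25) + (-48s**2-176s+320)
  s**3+7s**2+15s+25 = (-(1/48)s-5/72)(-48s**2-176s+320) + ((85/9)s+425/9)
  -48s**2-176s+320 = (-(432/85)s+576/85)((85/9)s+425/9) + (0)
Last nonzero remainder: (85/9)s+425/9. Dividing through by 85/9 gives the monic gcd s+5.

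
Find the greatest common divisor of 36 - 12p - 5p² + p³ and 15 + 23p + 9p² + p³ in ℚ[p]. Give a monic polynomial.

3 + p

Euclidean algorithm in ℚ[p]:
  p³ - 5p² - 12p + 36 = (p³ + 9p² + 23p + 15) + (-14p² - 35p + 21)
  p³ + 9p² + 23p + 15 = (-(1/14)p - 13/28)(-14p² - 35p + 21) + ((33/4)p + 99/4)
  -14p² - 35p + 21 = (-(56/33)p + 28/33)((33/4)p + 99/4) + (0)
Last nonzero remainder: (33/4)p + 99/4. Dividing through by 33/4 gives the monic gcd p + 3.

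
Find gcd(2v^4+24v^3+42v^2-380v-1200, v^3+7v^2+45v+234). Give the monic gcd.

Euclidean algorithm in ℚ[v]:
  2v^4+24v^3+42v^2-380v-1200 = (2v+10)(v^3+7v^2+45v+234) + (-118v^2-1298v-3540)
  v^3+7v^2+45v+234 = (-(1/118)v+2/59)(-118v^2-1298v-3540) + (59v+354)
  -118v^2-1298v-3540 = (-2v-10)(59v+354) + (0)
Last nonzero remainder: 59v+354. Dividing through by 59 gives the monic gcd v+6.

v+6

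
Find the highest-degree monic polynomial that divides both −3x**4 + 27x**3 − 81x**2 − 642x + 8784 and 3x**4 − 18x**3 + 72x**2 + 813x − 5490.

x**3 − x**2 + 19x + 366

By polynomial division,
  −3x**4 + 27x**3 − 81x**2 − 642x + 8784 = (−1)(3x**4 − 18x**3 + 72x**2 + 813x − 5490) + (9x**3 − 9x**2 + 171x + 3294)
  3x**4 − 18x**3 + 72x**2 + 813x − 5490 = ((1/3)x − 5/3)(9x**3 − 9x**2 + 171x + 3294) + (0)
Last nonzero remainder: 9x**3 − 9x**2 + 171x + 3294. Dividing through by 9 gives the monic gcd x**3 − x**2 + 19x + 366.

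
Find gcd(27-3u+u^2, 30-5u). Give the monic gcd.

1

Apply the Euclidean algorithm:
  u^2-3u+27 = (-(1/5)u-3/5)(-5u+30) + (45)
  -5u+30 = (-(1/9)u+2/3)(45) + (0)
The last nonzero remainder is the constant 45, so the polynomials are coprime and gcd = 1.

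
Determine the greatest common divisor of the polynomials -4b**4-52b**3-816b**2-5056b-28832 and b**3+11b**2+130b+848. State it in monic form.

b**2+3b+106

Apply the Euclidean algorithm:
  -4b**4-52b**3-816b**2-5056b-28832 = (-4b-8)(b**3+11b**2+130b+848) + (-208b**2-624b-22048)
  b**3+11b**2+130b+848 = (-(1/208)b-1/26)(-208b**2-624b-22048) + (0)
Last nonzero remainder: -208b**2-624b-22048. Dividing through by -208 gives the monic gcd b**2+3b+106.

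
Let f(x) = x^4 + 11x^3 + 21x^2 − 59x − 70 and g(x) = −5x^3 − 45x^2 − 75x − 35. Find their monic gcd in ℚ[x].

Apply the Euclidean algorithm:
  x^4 + 11x^3 + 21x^2 − 59x − 70 = (−(1/5)x − 2/5)(−5x^3 − 45x^2 − 75x − 35) + (−12x^2 − 96x − 84)
  −5x^3 − 45x^2 − 75x − 35 = ((5/12)x + 5/12)(−12x^2 − 96x − 84) + (0)
Last nonzero remainder: −12x^2 − 96x − 84. Dividing through by −12 gives the monic gcd x^2 + 8x + 7.

x^2 + 8x + 7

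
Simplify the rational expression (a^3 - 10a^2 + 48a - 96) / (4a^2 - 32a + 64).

(a^2 - 6a + 24)/(4a - 16)

Apply the Euclidean algorithm:
  a^3 - 10a^2 + 48a - 96 = ((1/4)a - 1/2)(4a^2 - 32a + 64) + (16a - 64)
  4a^2 - 32a + 64 = ((1/4)a - 1)(16a - 64) + (0)
Last nonzero remainder: 16a - 64. Dividing through by 16 gives the monic gcd a - 4.
Cancel a - 4 from numerator and denominator to get the reduced form.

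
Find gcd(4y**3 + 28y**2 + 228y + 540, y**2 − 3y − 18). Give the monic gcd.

y + 3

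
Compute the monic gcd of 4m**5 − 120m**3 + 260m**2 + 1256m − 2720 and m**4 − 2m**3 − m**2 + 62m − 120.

m**2 + 2m − 8

By polynomial division,
  4m**5 − 120m**3 + 260m**2 + 1256m − 2720 = (4m + 8)(m**4 − 2m**3 − m**2 + 62m − 120) + (−100m**3 + 20m**2 + 1240m − 1760)
  m**4 − 2m**3 − m**2 + 62m − 120 = (−(1/100)m + 9/500)(−100m**3 + 20m**2 + 1240m − 1760) + ((276/25)m**2 + (552/25)m − 2208/25)
  −100m**3 + 20m**2 + 1240m − 1760 = (−(625/69)m + 1375/69)((276/25)m**2 + (552/25)m − 2208/25) + (0)
Last nonzero remainder: (276/25)m**2 + (552/25)m − 2208/25. Dividing through by 276/25 gives the monic gcd m**2 + 2m − 8.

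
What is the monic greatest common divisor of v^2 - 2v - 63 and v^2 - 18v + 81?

v - 9

Apply the Euclidean algorithm:
  v^2 - 2v - 63 = (v^2 - 18v + 81) + (16v - 144)
  v^2 - 18v + 81 = ((1/16)v - 9/16)(16v - 144) + (0)
Last nonzero remainder: 16v - 144. Dividing through by 16 gives the monic gcd v - 9.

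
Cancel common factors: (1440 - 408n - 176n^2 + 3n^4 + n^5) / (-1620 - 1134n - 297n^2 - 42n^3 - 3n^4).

(-40 + 18n + 3n^2 - n^3)/(45 + 24n + 3n^2)

Euclidean algorithm in ℚ[n]:
  n^5 + 3n^4 - 176n^2 - 408n + 1440 = (-(1/3)n + 11/3)(-3n^4 - 42n^3 - 297n^2 - 1134n - 1620) + (55n^3 + 535n^2 + 3210n + 7380)
  -3n^4 - 42n^3 - 297n^2 - 1134n - 1620 = (-(3/55)n - 141/605)(55n^3 + 535n^2 + 3210n + 7380) + ((336/121)n^2 + (2016/121)n + 12096/121)
  55n^3 + 535n^2 + 3210n + 7380 = ((6655/336)n + 24805/336)((336/121)n^2 + (2016/121)n + 12096/121) + (0)
Last nonzero remainder: (336/121)n^2 + (2016/121)n + 12096/121. Dividing through by 336/121 gives the monic gcd n^2 + 6n + 36.
Cancel n^2 + 6n + 36 from numerator and denominator to get the reduced form.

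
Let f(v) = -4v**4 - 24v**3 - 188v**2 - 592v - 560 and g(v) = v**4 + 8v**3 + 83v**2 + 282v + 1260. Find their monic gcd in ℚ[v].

v**2 + 2v + 35

Repeated division with remainder:
  -4v**4 - 24v**3 - 188v**2 - 592v - 560 = (-4)(v**4 + 8v**3 + 83v**2 + 282v + 1260) + (8v**3 + 144v**2 + 536v + 4480)
  v**4 + 8v**3 + 83v**2 + 282v + 1260 = ((1/8)v - 5/4)(8v**3 + 144v**2 + 536v + 4480) + (196v**2 + 392v + 6860)
  8v**3 + 144v**2 + 536v + 4480 = ((2/49)v + 32/49)(196v**2 + 392v + 6860) + (0)
Last nonzero remainder: 196v**2 + 392v + 6860. Dividing through by 196 gives the monic gcd v**2 + 2v + 35.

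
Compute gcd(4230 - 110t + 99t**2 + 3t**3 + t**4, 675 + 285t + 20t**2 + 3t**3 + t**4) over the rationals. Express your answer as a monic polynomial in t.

45 - 5t + t**2

Apply the Euclidean algorithm:
  t**4 + 3t**3 + 99t**2 - 110t + 4230 = (t**4 + 3t**3 + 20t**2 + 285t + 675) + (79t**2 - 395t + 3555)
  t**4 + 3t**3 + 20t**2 + 285t + 675 = ((1/79)t**2 + (8/79)t + 15/79)(79t**2 - 395t + 3555) + (0)
Last nonzero remainder: 79t**2 - 395t + 3555. Dividing through by 79 gives the monic gcd t**2 - 5t + 45.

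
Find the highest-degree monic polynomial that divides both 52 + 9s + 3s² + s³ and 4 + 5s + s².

Apply the Euclidean algorithm:
  s³ + 3s² + 9s + 52 = (s − 2)(s² + 5s + 4) + (15s + 60)
  s² + 5s + 4 = ((1/15)s + 1/15)(15s + 60) + (0)
Last nonzero remainder: 15s + 60. Dividing through by 15 gives the monic gcd s + 4.

4 + s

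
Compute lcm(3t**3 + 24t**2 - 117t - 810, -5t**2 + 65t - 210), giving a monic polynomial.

t**4 + t**3 - 95t**2 + 3t + 1890

By polynomial division,
  3t**3 + 24t**2 - 117t - 810 = (-(3/5)t - 63/5)(-5t**2 + 65t - 210) + (576t - 3456)
  -5t**2 + 65t - 210 = (-(5/576)t + 35/576)(576t - 3456) + (0)
Last nonzero remainder: 576t - 3456. Dividing through by 576 gives the monic gcd t - 6.
Then lcm(f, g) = f·g / gcd(f, g); expanding and making the result monic gives the answer.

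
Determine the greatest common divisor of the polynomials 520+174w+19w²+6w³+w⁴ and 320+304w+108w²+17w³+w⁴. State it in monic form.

20+9w+w²

Apply the Euclidean algorithm:
  w⁴+6w³+19w²+174w+520 = (w⁴+17w³+108w²+304w+320) + (-11w³-89w²-130w+200)
  w⁴+17w³+108w²+304w+320 = (-(1/11)w-98/121)(-11w³-89w²-130w+200) + ((2916/121)w²+(26244/121)w+58320/121)
  -11w³-89w²-130w+200 = (-(1331/2916)w+605/1458)((2916/121)w²+(26244/121)w+58320/121) + (0)
Last nonzero remainder: (2916/121)w²+(26244/121)w+58320/121. Dividing through by 2916/121 gives the monic gcd w²+9w+20.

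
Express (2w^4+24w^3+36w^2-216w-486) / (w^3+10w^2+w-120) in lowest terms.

(2w^3+30w^2+126w+162)/(w^2+13w+40)

Euclidean algorithm in ℚ[w]:
  2w^4+24w^3+36w^2-216w-486 = (2w+4)(w^3+10w^2+w-120) + (-6w^2+20w-6)
  w^3+10w^2+w-120 = (-(1/6)w-20/9)(-6w^2+20w-6) + ((400/9)w-400/3)
  -6w^2+20w-6 = (-(27/200)w+9/200)((400/9)w-400/3) + (0)
Last nonzero remainder: (400/9)w-400/3. Dividing through by 400/9 gives the monic gcd w-3.
Cancel w-3 from numerator and denominator to get the reduced form.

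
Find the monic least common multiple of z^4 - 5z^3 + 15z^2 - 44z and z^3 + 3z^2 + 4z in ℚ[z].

Euclidean algorithm in ℚ[z]:
  z^4 - 5z^3 + 15z^2 - 44z = (z - 8)(z^3 + 3z^2 + 4z) + (35z^2 - 12z)
  z^3 + 3z^2 + 4z = ((1/35)z + 117/1225)(35z^2 - 12z) + ((6304/1225)z)
  35z^2 - 12z = ((42875/6304)z - 3675/1576)((6304/1225)z) + (0)
Last nonzero remainder: (6304/1225)z. Dividing through by 6304/1225 gives the monic gcd z.
Then lcm(f, g) = f·g / gcd(f, g); expanding and making the result monic gives the answer.

z^6 - 2z^5 + 4z^4 - 19z^3 - 72z^2 - 176z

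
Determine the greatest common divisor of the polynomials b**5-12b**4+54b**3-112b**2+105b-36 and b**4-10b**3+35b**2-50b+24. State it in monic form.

b**3-8b**2+19b-12

By polynomial division,
  b**5-12b**4+54b**3-112b**2+105b-36 = (b-2)(b**4-10b**3+35b**2-50b+24) + (-b**3+8b**2-19b+12)
  b**4-10b**3+35b**2-50b+24 = (-b+2)(-b**3+8b**2-19b+12) + (0)
Last nonzero remainder: -b**3+8b**2-19b+12. Dividing through by -1 gives the monic gcd b**3-8b**2+19b-12.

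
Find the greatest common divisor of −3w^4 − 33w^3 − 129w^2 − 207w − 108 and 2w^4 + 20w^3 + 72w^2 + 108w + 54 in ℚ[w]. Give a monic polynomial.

Apply the Euclidean algorithm:
  −3w^4 − 33w^3 − 129w^2 − 207w − 108 = (−3/2)(2w^4 + 20w^3 + 72w^2 + 108w + 54) + (−3w^3 − 21w^2 − 45w − 27)
  2w^4 + 20w^3 + 72w^2 + 108w + 54 = (−(2/3)w − 2)(−3w^3 − 21w^2 − 45w − 27) + (0)
Last nonzero remainder: −3w^3 − 21w^2 − 45w − 27. Dividing through by −3 gives the monic gcd w^3 + 7w^2 + 15w + 9.

w^3 + 7w^2 + 15w + 9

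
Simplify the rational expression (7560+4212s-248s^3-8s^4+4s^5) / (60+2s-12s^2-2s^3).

(-252-6s+20s^2-2s^3)/(-2+s)

By polynomial division,
  4s^5-8s^4-248s^3+4212s+7560 = (-2s^2+16s+26)(-2s^3-12s^2+2s+60) + (400s^2+3200s+6000)
  -2s^3-12s^2+2s+60 = (-(1/200)s+1/100)(400s^2+3200s+6000) + (0)
Last nonzero remainder: 400s^2+3200s+6000. Dividing through by 400 gives the monic gcd s^2+8s+15.
Cancel s^2+8s+15 from numerator and denominator to get the reduced form.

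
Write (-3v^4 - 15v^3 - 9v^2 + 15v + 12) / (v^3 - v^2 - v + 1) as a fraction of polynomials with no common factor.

(-3v^2 - 15v - 12)/(v - 1)

By polynomial division,
  -3v^4 - 15v^3 - 9v^2 + 15v + 12 = (-3v - 18)(v^3 - v^2 - v + 1) + (-30v^2 + 30)
  v^3 - v^2 - v + 1 = (-(1/30)v + 1/30)(-30v^2 + 30) + (0)
Last nonzero remainder: -30v^2 + 30. Dividing through by -30 gives the monic gcd v^2 - 1.
Cancel v^2 - 1 from numerator and denominator to get the reduced form.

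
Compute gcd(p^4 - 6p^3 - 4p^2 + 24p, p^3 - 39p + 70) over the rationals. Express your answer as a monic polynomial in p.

Repeated division with remainder:
  p^4 - 6p^3 - 4p^2 + 24p = (p - 6)(p^3 - 39p + 70) + (35p^2 - 280p + 420)
  p^3 - 39p + 70 = ((1/35)p + 8/35)(35p^2 - 280p + 420) + (13p - 26)
  35p^2 - 280p + 420 = ((35/13)p - 210/13)(13p - 26) + (0)
Last nonzero remainder: 13p - 26. Dividing through by 13 gives the monic gcd p - 2.

p - 2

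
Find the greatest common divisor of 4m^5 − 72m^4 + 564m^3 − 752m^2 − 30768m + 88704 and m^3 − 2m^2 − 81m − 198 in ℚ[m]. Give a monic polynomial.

Euclidean algorithm in ℚ[m]:
  4m^5 − 72m^4 + 564m^3 − 752m^2 − 30768m + 88704 = (4m^2 − 64m + 760)(m^3 − 2m^2 − 81m − 198) + (−3624m^2 + 18120m + 239184)
  m^3 − 2m^2 − 81m − 198 = (−(1/3624)m − 1/1208)(−3624m^2 + 18120m + 239184) + (0)
Last nonzero remainder: −3624m^2 + 18120m + 239184. Dividing through by −3624 gives the monic gcd m^2 − 5m − 66.

m^2 − 5m − 66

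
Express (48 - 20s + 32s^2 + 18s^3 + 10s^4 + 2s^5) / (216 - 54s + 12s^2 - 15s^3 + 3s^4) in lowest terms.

Apply the Euclidean algorithm:
  2s^5 + 10s^4 + 18s^3 + 32s^2 - 20s + 48 = ((2/3)s + 20/3)(3s^4 - 15s^3 + 12s^2 - 54s + 216) + (110s^3 - 12s^2 + 196s - 1392)
  3s^4 - 15s^3 + 12s^2 - 54s + 216 = ((3/110)s - 807/6050)(110s^3 - 12s^2 + 196s - 1392) + ((15288/3025)s^2 + (30576/3025)s + 91728/3025)
  110s^3 - 12s^2 + 196s - 1392 = ((166375/7644)s - 87725/1911)((15288/3025)s^2 + (30576/3025)s + 91728/3025) + (0)
Last nonzero remainder: (15288/3025)s^2 + (30576/3025)s + 91728/3025. Dividing through by 15288/3025 gives the monic gcd s^2 + 2s + 6.
Cancel s^2 + 2s + 6 from numerator and denominator to get the reduced form.

(8 - 6s + 6s^2 + 2s^3)/(36 - 21s + 3s^2)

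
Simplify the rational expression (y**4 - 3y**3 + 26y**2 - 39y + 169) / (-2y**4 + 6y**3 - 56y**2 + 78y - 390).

(-y**2 + 3y - 13)/(2y**2 - 6y + 30)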